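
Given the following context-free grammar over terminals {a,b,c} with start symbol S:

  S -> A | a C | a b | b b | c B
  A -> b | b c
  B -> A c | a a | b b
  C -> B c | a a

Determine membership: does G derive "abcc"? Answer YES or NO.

CNF form of G:
  S -> T0 T0 | T0 T1 | T1 B | T2 C | T2 T0 | b
  A -> T0 T1 | b
  B -> A T1 | T0 T0 | T2 T2
  C -> B T1 | T2 T2
  T0 -> b
  T1 -> c
  T2 -> a

Fill CYK table bottom-up:
  [0..0]={T2}  "a"  orig:{}
  [1..1]={A,S,T0}  "b"  orig:{A,S}
  [2..2]={T1}  "c"  orig:{}
  [3..3]={T1}  "c"  orig:{}
  [0..1]={S}  "ab"
  [1..2]={A,B,S}  "bc"
  [2..3]=∅  "cc"
  [0..2]=∅  "abc"
  [1..3]={B,C}  "bcc"
  [0..3]={S}  "abcc"

S ∈ T[0,3] ⇒ YES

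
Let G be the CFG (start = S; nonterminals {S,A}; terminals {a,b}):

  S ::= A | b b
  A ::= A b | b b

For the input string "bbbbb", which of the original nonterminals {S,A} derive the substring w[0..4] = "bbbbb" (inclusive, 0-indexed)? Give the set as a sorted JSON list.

Convert to CNF:
  S -> A T0 | T0 T0
  A -> A T0 | T0 T0
  T0 -> b

CYK fill, restricted to cells inside w[0..4]:
  [0..0]={T0}  "b"  orig:{}
  [1..1]={T0}  "b"  orig:{}
  [2..2]={T0}  "b"  orig:{}
  [3..3]={T0}  "b"  orig:{}
  [4..4]={T0}  "b"  orig:{}
  [0..1]={A,S}  "bb"
  [1..2]={A,S}  "bb"
  [2..3]={A,S}  "bb"
  [3..4]={A,S}  "bb"
  [0..2]={A,S}  "bbb"
  [1..3]={A,S}  "bbb"
  [2..4]={A,S}  "bbb"
  [0..3]={A,S}  "bbbb"
  [1..4]={A,S}  "bbbb"
  [0..4]={A,S}  "bbbbb"

Original NTs in T[0,4] deriving "bbbbb": ["A", "S"]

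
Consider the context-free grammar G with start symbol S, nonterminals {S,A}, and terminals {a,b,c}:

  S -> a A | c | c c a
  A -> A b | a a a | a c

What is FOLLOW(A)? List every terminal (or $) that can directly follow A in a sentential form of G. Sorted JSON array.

FIRST iteration:
iter 1:
  A via A→a a a: +{a}
  S via S→a A: +{a}
  S via S→c: +{c}
  S: {a,c}  A: {a}
iter 2: — fixpoint
  S: {a,c}  A: {a}

FOLLOW sets:
initialize: $ ∈ FOLLOW(S)
round 1:
  A→A b: FOLLOW(A) ⊇ FIRST(b) = {b}; new: +{b}
  S→a A: FOLLOW(A) ⊇ FOLLOW(S) ⊇ {$}; new: +{$}
  FOLLOW(S)={$}  FOLLOW(A)={$,b}
round 2: done
  FOLLOW(S)={$}  FOLLOW(A)={$,b}

FOLLOW(A) = ["$", "b"]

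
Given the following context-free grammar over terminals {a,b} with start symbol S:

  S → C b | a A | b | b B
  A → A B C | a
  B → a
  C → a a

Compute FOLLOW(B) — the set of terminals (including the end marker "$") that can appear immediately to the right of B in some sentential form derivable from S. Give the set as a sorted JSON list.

FIRST iteration:
pass 1:
  A via A→a: +{a}
  B via B→a: +{a}
  C via C→a a: +{a}
  S via S→C b: +{a}
  S via S→b: +{b}
  FIRST(S)={a,b}  FIRST(A)={a}  FIRST(B)={a}  FIRST(C)={a}
pass 2: — fixpoint
  FIRST(S)={a,b}  FIRST(A)={a}  FIRST(B)={a}  FIRST(C)={a}

FOLLOW sets:
initialize: $ ∈ FOLLOW(S)
pass 1:
  A→A B C: FOLLOW(A) ⊇ FIRST(B) = {a}; new: +{a}
  A→A B C: FOLLOW(B) ⊇ FIRST(C) = {a}; new: +{a}
  A→A B C: FOLLOW(C) ⊇ FOLLOW(A) ⊇ {a}; new: +{a}
  S→C b: FOLLOW(C) ⊇ FIRST(b) = {b}; new: +{b}
  S→a A: FOLLOW(A) ⊇ FOLLOW(S) ⊇ {$}; new: +{$}
  S→b B: FOLLOW(B) ⊇ FOLLOW(S) ⊇ {$}; new: +{$}
  FOLLOW[S]={$}  FOLLOW[A]={$,a}  FOLLOW[B]={$,a}  FOLLOW[C]={a,b}
pass 2:
  A→A B C: FOLLOW(C) ⊇ FOLLOW(A) ⊇ {$,a}; new: +{$}
  FOLLOW[S]={$}  FOLLOW[A]={$,a}  FOLLOW[B]={$,a}  FOLLOW[C]={$,a,b}
pass 3: (no change)
  FOLLOW[S]={$}  FOLLOW[A]={$,a}  FOLLOW[B]={$,a}  FOLLOW[C]={$,a,b}

FOLLOW(B) = ["$", "a"]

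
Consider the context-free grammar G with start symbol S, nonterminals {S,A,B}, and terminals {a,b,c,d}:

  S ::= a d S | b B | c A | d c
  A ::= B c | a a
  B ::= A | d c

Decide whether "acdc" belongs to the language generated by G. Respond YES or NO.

Convert to CNF:
  S -> T0 A | T1 X4 | T2 T0 | T3 B
  A -> B T0 | T1 T1
  B -> B T0 | T1 T1 | T2 T0
  T0 -> c
  T1 -> a
  T2 -> d
  T3 -> b
  X4 -> T2 S

CYK fill:
  cell(0,0) a: {T1}  orig:{}
  cell(1,1) c: {T0}  orig:{}
  cell(2,2) d: {T2}  orig:{}
  cell(3,3) c: {T0}  orig:{}
  cell(0,1) ac: ∅
  cell(1,2) cd: ∅
  cell(2,3) dc: {B,S}
  cell(0,2) acd: ∅
  cell(1,3) cdc: ∅
  cell(0,3) acdc: ∅

S ∉ T[0,3] ⇒ NO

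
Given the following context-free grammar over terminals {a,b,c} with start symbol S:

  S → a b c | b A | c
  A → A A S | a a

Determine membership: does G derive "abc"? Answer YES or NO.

Convert to CNF:
  S -> T0 X4 | T1 A | c
  A -> A X3 | T0 T0
  T0 -> a
  T1 -> b
  T2 -> c
  X3 -> A S
  X4 -> T1 T2

CYK table (by increasing span):
  T[0,0] 'a' = {T0}  orig:{}
  T[1,1] 'b' = {T1}  orig:{}
  T[2,2] 'c' = {S,T2}  orig:{S}
  T[0,1] 'ab' = ∅
  T[1,2] 'bc' = {X4}  orig:{}
  T[0,2] 'abc' = {S}

S ∈ T[0,2] ⇒ YES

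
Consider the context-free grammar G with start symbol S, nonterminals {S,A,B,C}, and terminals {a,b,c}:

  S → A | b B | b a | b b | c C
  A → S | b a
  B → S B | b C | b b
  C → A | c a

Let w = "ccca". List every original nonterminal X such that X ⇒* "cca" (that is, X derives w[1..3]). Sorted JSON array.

CNF form of G:
  S -> T0 B | T0 T0 | T0 T1 | T2 C
  A -> T0 B | T0 T0 | T0 T1 | T2 C
  B -> S B | T0 C | T0 T0
  C -> T0 B | T0 T0 | T0 T1 | T2 C | T2 T1
  T0 -> b
  T1 -> a
  T2 -> c

CYK table (by increasing span), restricted to cells inside w[1..3]:
  T[1,1] 'c' = {T2}  orig:{}
  T[2,2] 'c' = {T2}  orig:{}
  T[3,3] 'a' = {T1}  orig:{}
  T[1,2] 'cc' = ∅
  T[2,3] 'ca' = {C}
  T[1,3] 'cca' = {A,C,S}

Original NTs in T[1,3] deriving "cca": ["A", "C", "S"]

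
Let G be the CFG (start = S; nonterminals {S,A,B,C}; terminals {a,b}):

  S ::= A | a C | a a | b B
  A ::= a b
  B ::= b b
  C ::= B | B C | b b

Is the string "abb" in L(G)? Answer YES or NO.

CNF form of G:
  S -> T0 C | T0 T0 | T0 T1 | T1 B
  A -> T0 T1
  B -> T1 T1
  C -> B C | T1 T1
  T0 -> a
  T1 -> b

CYK fill:
  [0..0]={T0}  "a"  orig:{}
  [1..1]={T1}  "b"  orig:{}
  [2..2]={T1}  "b"  orig:{}
  [0..1]={A,S}  "ab"
  [1..2]={B,C}  "bb"
  [0..2]={S}  "abb"

S ∈ T[0,2] ⇒ YES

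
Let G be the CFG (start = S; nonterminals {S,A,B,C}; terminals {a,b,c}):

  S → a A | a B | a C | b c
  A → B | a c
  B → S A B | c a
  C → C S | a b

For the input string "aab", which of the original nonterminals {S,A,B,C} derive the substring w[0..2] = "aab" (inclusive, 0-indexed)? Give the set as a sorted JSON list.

CNF form of G:
  S -> T0 A | T0 B | T0 C | T2 T1
  A -> S X3 | T0 T1 | T1 T0
  B -> S X4 | T1 T0
  C -> C S | T0 T2
  T0 -> a
  T1 -> c
  T2 -> b
  X3 -> A B
  X4 -> A B

CYK fill (cells [i..j] with 0 ≤ i ≤ j ≤ 2 only):
  [0..0]={T0}  "a"  orig:{}
  [1..1]={T0}  "a"  orig:{}
  [2..2]={T2}  "b"  orig:{}
  [0..1]=∅  "aa"
  [1..2]={C}  "ab"
  [0..2]={S}  "aab"

Original NTs in T[0,2] deriving "aab": ["S"]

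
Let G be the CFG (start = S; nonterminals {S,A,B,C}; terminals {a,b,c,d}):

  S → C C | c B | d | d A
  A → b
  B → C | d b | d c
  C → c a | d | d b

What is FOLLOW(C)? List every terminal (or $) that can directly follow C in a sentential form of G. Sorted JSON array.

Compute FIRST by fixpoint:
iter 1:
  A via A→b: +{b}
  B via B→d b: +{d}
  C via C→c a: +{c}
  C via C→d: +{d}
  S via S→C C: +{c,d}
  FIRST[S]={c,d}  FIRST[A]={b}  FIRST[B]={d}  FIRST[C]={c,d}
iter 2:
  B via B→C: +{c}
  FIRST[S]={c,d}  FIRST[A]={b}  FIRST[B]={c,d}  FIRST[C]={c,d}
iter 3: — fixpoint
  FIRST[S]={c,d}  FIRST[A]={b}  FIRST[B]={c,d}  FIRST[C]={c,d}

Compute FOLLOW by fixpoint:
initialize: $ ∈ FOLLOW(S)
round 1:
  S→C C: FOLLOW(C) ⊇ FIRST(C) = {c,d}; new: +{c,d}
  S→C C: FOLLOW(C) ⊇ FOLLOW(S) ⊇ {$}; new: +{$}
  S→c B: FOLLOW(B) ⊇ FOLLOW(S) ⊇ {$}; new: +{$}
  S→d A: FOLLOW(A) ⊇ FOLLOW(S) ⊇ {$}; new: +{$}
  S: {$}  A: {$}  B: {$}  C: {$,c,d}
round 2: (stable)
  S: {$}  A: {$}  B: {$}  C: {$,c,d}

FOLLOW(C) = ["$", "c", "d"]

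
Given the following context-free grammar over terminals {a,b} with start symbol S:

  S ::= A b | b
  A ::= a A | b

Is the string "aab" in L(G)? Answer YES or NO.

Convert to CNF:
  S -> A T1 | b
  A -> T0 A | b
  T0 -> a
  T1 -> b

Fill CYK table bottom-up:
  [0..0]={T0}  "a"  orig:{}
  [1..1]={T0}  "a"  orig:{}
  [2..2]={A,S,T1}  "b"  orig:{A,S}
  [0..1]=∅  "aa"
  [1..2]={A}  "ab"
  [0..2]={A}  "aab"

S ∉ T[0,2] ⇒ NO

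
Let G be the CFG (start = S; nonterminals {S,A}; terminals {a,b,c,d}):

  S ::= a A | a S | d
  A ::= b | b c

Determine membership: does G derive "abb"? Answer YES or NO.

Convert to CNF:
  S -> T2 A | T2 S | d
  A -> T0 T1 | b
  T0 -> b
  T1 -> c
  T2 -> a

Fill CYK table bottom-up:
  T[0,0] 'a' = {T2}  orig:{}
  T[1,1] 'b' = {A,T0}  orig:{A}
  T[2,2] 'b' = {A,T0}  orig:{A}
  T[0,1] 'ab' = {S}
  T[1,2] 'bb' = ∅
  T[0,2] 'abb' = ∅

S ∉ T[0,2] ⇒ NO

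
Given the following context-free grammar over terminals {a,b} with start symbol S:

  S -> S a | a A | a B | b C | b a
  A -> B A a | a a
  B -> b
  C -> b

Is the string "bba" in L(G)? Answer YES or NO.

CNF form of G:
  S -> S T0 | T0 A | T0 B | T1 C | T1 T0
  A -> B X2 | T0 T0
  B -> b
  C -> b
  T0 -> a
  T1 -> b
  X2 -> A T0

Fill CYK table bottom-up:
  cell(0,0) b: {B,C,T1}  orig:{B,C}
  cell(1,1) b: {B,C,T1}  orig:{B,C}
  cell(2,2) a: {T0}  orig:{}
  cell(0,1) bb: {S}
  cell(1,2) ba: {S}
  cell(0,2) bba: {S}

S ∈ T[0,2] ⇒ YES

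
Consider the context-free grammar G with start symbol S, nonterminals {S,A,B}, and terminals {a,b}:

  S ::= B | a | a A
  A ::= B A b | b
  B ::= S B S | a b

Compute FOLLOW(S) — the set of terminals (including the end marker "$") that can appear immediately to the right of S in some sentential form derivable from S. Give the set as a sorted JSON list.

FIRST iteration:
[1]
  A via A→b: +{b}
  B via B→a b: +{a}
  S via S→B: +{a}
  FIRST[S]={a}  FIRST[A]={b}  FIRST[B]={a}
[2]
  A via A→B A b: +{a}
  FIRST[S]={a}  FIRST[A]={a,b}  FIRST[B]={a}
[3] (no change)
  FIRST[S]={a}  FIRST[A]={a,b}  FIRST[B]={a}

FOLLOW iteration:
FOLLOW(S) := {$}
iter 1:
  A→B A b: FOLLOW(B) ⊇ FIRST(A) = {a,b}; new: +{a,b}
  A→B A b: FOLLOW(A) ⊇ FIRST(b) = {b}; new: +{b}
  B→S B S: FOLLOW(S) ⊇ FIRST(B) = {a}; new: +{a}
  B→S B S: FOLLOW(S) ⊇ FOLLOW(B) ⊇ {a,b}; new: +{b}
  S→B: FOLLOW(B) ⊇ FOLLOW(S) ⊇ {$,a,b}; new: +{$}
  S→a A: FOLLOW(A) ⊇ FOLLOW(S) ⊇ {$,a,b}; new: +{$,a}
  S: {$,a,b}  A: {$,a,b}  B: {$,a,b}
iter 2: done
  S: {$,a,b}  A: {$,a,b}  B: {$,a,b}

FOLLOW(S) = ["$", "a", "b"]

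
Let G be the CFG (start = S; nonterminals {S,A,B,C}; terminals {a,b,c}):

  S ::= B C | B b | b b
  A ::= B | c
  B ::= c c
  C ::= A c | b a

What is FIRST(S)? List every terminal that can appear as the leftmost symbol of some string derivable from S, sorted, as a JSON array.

Compute FIRST by fixpoint:
[1]
  A via A→c: +{c}
  B via B→c c: +{c}
  C via C→A c: +{c}
  C via C→b a: +{b}
  S via S→B C: +{c}
  S via S→b b: +{b}
  FIRST(S)={b,c}  FIRST(A)={c}  FIRST(B)={c}  FIRST(C)={b,c}
[2] (stable)
  FIRST(S)={b,c}  FIRST(A)={c}  FIRST(B)={c}  FIRST(C)={b,c}

FIRST(S) = ["b", "c"]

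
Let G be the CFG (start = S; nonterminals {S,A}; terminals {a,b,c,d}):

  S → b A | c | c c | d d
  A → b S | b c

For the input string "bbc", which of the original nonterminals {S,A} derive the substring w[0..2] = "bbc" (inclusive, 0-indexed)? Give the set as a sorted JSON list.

Convert to CNF:
  S -> T0 A | T1 T1 | T2 T2 | c
  A -> T0 S | T0 T1
  T0 -> b
  T1 -> c
  T2 -> d

Fill CYK table bottom-up, restricted to cells inside w[0..2]:
  T[0,0] 'b' = {T0}  orig:{}
  T[1,1] 'b' = {T0}  orig:{}
  T[2,2] 'c' = {S,T1}  orig:{S}
  T[0,1] 'bb' = ∅
  T[1,2] 'bc' = {A}
  T[0,2] 'bbc' = {S}

Original NTs in T[0,2] deriving "bbc": ["S"]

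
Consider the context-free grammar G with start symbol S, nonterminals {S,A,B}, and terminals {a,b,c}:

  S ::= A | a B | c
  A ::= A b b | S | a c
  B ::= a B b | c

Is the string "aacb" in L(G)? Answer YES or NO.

CNF form of G:
  S -> A X5 | T1 B | T1 T2 | c
  A -> A X3 | T1 B | T1 T2 | c
  B -> T1 X4 | c
  T0 -> b
  T1 -> a
  T2 -> c
  X3 -> T0 T0
  X4 -> B T0
  X5 -> T0 T0

CYK table (by increasing span):
  [0..0]={T1}  "a"  orig:{}
  [1..1]={T1}  "a"  orig:{}
  [2..2]={A,B,S,T2}  "c"  orig:{A,B,S}
  [3..3]={T0}  "b"  orig:{}
  [0..1]=∅  "aa"
  [1..2]={A,S}  "ac"
  [2..3]={X4}  "cb"  orig:{}
  [0..2]=∅  "aac"
  [1..3]={B}  "acb"
  [0..3]={A,S}  "aacb"

S ∈ T[0,3] ⇒ YES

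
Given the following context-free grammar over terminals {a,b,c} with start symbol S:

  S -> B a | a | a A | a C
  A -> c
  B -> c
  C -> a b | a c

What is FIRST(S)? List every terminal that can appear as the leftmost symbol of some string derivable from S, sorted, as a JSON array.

FIRST sets, iterate to fixpoint:
pass 1:
  A via A→c: +{c}
  B via B→c: +{c}
  C via C→a b: +{a}
  S via S→B a: +{c}
  S via S→a: +{a}
  FIRST(S)={a,c}  FIRST(A)={c}  FIRST(B)={c}  FIRST(C)={a}
pass 2: (stable)
  FIRST(S)={a,c}  FIRST(A)={c}  FIRST(B)={c}  FIRST(C)={a}

FIRST(S) = ["a", "c"]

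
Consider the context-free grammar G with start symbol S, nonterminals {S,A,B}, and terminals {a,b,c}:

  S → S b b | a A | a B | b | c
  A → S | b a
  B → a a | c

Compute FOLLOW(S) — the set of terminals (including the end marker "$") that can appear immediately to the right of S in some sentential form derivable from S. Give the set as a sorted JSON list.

FIRST sets, iterate to fixpoint:
round 1:
  A via A→b a: +{b}
  B via B→a a: +{a}
  B via B→c: +{c}
  S via S→a A: +{a}
  S via S→b: +{b}
  S via S→c: +{c}
  FIRST(S)={a,b,c}  FIRST(A)={b}  FIRST(B)={a,c}
round 2:
  A via A→S: +{a,c}
  FIRST(S)={a,b,c}  FIRST(A)={a,b,c}  FIRST(B)={a,c}
round 3: done
  FIRST(S)={a,b,c}  FIRST(A)={a,b,c}  FIRST(B)={a,c}

Compute FOLLOW by fixpoint:
seed FOLLOW(S) with $
round 1:
  S→S b b: FOLLOW(S) ⊇ FIRST(b) = {b}; new: +{b}
  S→a A: FOLLOW(A) ⊇ FOLLOW(S) ⊇ {$,b}; new: +{$,b}
  S→a B: FOLLOW(B) ⊇ FOLLOW(S) ⊇ {$,b}; new: +{$,b}
  FOLLOW[S]={$,b}  FOLLOW[A]={$,b}  FOLLOW[B]={$,b}
round 2: — fixpoint
  FOLLOW[S]={$,b}  FOLLOW[A]={$,b}  FOLLOW[B]={$,b}

FOLLOW(S) = ["$", "b"]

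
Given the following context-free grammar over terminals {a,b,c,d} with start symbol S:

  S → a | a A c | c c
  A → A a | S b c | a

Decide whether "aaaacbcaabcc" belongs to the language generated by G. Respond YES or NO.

Convert to CNF:
  S -> T0 X4 | T2 T2 | a
  A -> A T0 | S X3 | a
  T0 -> a
  T1 -> b
  T2 -> c
  X3 -> T1 T2
  X4 -> A T2

CYK fill:
  T[0,0] 'a' = {A,S,T0}  orig:{A,S}
  T[1,1] 'a' = {A,S,T0}  orig:{A,S}
  T[2,2] 'a' = {A,S,T0}  orig:{A,S}
  T[3,3] 'a' = {A,S,T0}  orig:{A,S}
  T[4,4] 'c' = {T2}  orig:{}
  T[5,5] 'b' = {T1}  orig:{}
  T[6,6] 'c' = {T2}  orig:{}
  T[7,7] 'a' = {A,S,T0}  orig:{A,S}
  T[8,8] 'a' = {A,S,T0}  orig:{A,S}
  T[9,9] 'b' = {T1}  orig:{}
  T[10,10] 'c' = {T2}  orig:{}
  T[11,11] 'c' = {T2}  orig:{}
  T[0,1] 'aa' = {A}
  T[1,2] 'aa' = {A}
  T[2,3] 'aa' = {A}
  T[3,4] 'ac' = {X4}  orig:{}
  T[4,5] 'cb' = ∅
  T[5,6] 'bc' = {X3}  orig:{}
  T[6,7] 'ca' = ∅
  T[7,8] 'aa' = {A}
  T[8,9] 'ab' = ∅
  T[9,10] 'bc' = {X3}  orig:{}
  T[10,11] 'cc' = {S}
  T[0,2] 'aaa' = {A}
  T[1,3] 'aaa' = {A}
  T[2,4] 'aac' = {S,X4}  orig:{S}
  T[3,5] 'acb' = ∅
  T[4,6] 'cbc' = ∅
  T[5,7] 'bca' = ∅
  T[6,8] 'caa' = ∅
  T[7,9] 'aab' = ∅
  T[8,10] 'abc' = {A}
  T[9,11] 'bcc' = ∅
  T[0,3] 'aaaa' = {A}
  T[1,4] 'aaac' = {S,X4}  orig:{S}
  T[2,5] 'aacb' = ∅
  T[3,6] 'acbc' = ∅
  T[4,7] 'cbca' = ∅
  T[5,8] 'bcaa' = ∅
  T[6,9] 'caab' = ∅
  T[7,10] 'aabc' = ∅
  T[8,11] 'abcc' = {X4}  orig:{}
  T[0,4] 'aaaac' = {S,X4}  orig:{S}
  T[1,5] 'aaacb' = ∅
  T[2,6] 'aacbc' = {A}
  T[3,7] 'acbca' = ∅
  T[4,8] 'cbcaa' = ∅
  T[5,9] 'bcaab' = ∅
  T[6,10] 'caabc' = ∅
  T[7,11] 'aabcc' = {S}
  T[0,5] 'aaaacb' = ∅
  T[1,6] 'aaacbc' = {A}
  T[2,7] 'aacbca' = {A}
  T[3,8] 'acbcaa' = ∅
  T[4,9] 'cbcaab' = ∅
  T[5,10] 'bcaabc' = ∅
  T[6,11] 'caabcc' = ∅
  T[0,6] 'aaaacbc' = {A}
  T[1,7] 'aaacbca' = {A}
  T[2,8] 'aacbcaa' = {A}
  T[3,9] 'acbcaab' = ∅
  T[4,10] 'cbcaabc' = ∅
  T[5,11] 'bcaabcc' = ∅
  T[0,7] 'aaaacbca' = {A}
  T[1,8] 'aaacbcaa' = {A}
  T[2,9] 'aacbcaab' = ∅
  T[3,10] 'acbcaabc' = ∅
  T[4,11] 'cbcaabcc' = ∅
  T[0,8] 'aaaacbcaa' = {A}
  T[1,9] 'aaacbcaab' = ∅
  T[2,10] 'aacbcaabc' = ∅
  T[3,11] 'acbcaabcc' = ∅
  T[0,9] 'aaaacbcaab' = ∅
  T[1,10] 'aaacbcaabc' = ∅
  T[2,11] 'aacbcaabcc' = ∅
  T[0,10] 'aaaacbcaabc' = ∅
  T[1,11] 'aaacbcaabcc' = ∅
  T[0,11] 'aaaacbcaabcc' = ∅

S ∉ T[0,11] ⇒ NO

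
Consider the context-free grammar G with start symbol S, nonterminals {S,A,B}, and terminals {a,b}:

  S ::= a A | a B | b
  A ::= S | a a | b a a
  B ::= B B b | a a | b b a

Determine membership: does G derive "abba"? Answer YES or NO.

Convert to CNF:
  S -> T0 A | T0 B | b
  A -> T0 A | T0 B | T0 T0 | T1 X2 | b
  B -> B X3 | T0 T0 | T1 X4
  T0 -> a
  T1 -> b
  X2 -> T0 T0
  X3 -> B T1
  X4 -> T1 T0

CYK table (by increasing span):
  [0..0]={T0}  "a"  orig:{}
  [1..1]={A,S,T1}  "b"  orig:{A,S}
  [2..2]={A,S,T1}  "b"  orig:{A,S}
  [3..3]={T0}  "a"  orig:{}
  [0..1]={A,S}  "ab"
  [1..2]=∅  "bb"
  [2..3]={X4}  "ba"  orig:{}
  [0..2]=∅  "abb"
  [1..3]={B}  "bba"
  [0..3]={A,S}  "abba"

S ∈ T[0,3] ⇒ YES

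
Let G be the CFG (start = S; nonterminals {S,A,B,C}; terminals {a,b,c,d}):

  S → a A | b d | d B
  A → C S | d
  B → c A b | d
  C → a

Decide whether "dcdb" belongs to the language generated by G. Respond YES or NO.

Convert to CNF:
  S -> T1 T3 | T2 A | T3 B
  A -> C S | d
  B -> T0 X4 | d
  C -> a
  T0 -> c
  T1 -> b
  T2 -> a
  T3 -> d
  X4 -> A T1

CYK fill:
  T[0,0] 'd' = {A,B,T3}  orig:{A,B}
  T[1,1] 'c' = {T0}  orig:{}
  T[2,2] 'd' = {A,B,T3}  orig:{A,B}
  T[3,3] 'b' = {T1}  orig:{}
  T[0,1] 'dc' = ∅
  T[1,2] 'cd' = ∅
  T[2,3] 'db' = {X4}  orig:{}
  T[0,2] 'dcd' = ∅
  T[1,3] 'cdb' = {B}
  T[0,3] 'dcdb' = {S}

S ∈ T[0,3] ⇒ YES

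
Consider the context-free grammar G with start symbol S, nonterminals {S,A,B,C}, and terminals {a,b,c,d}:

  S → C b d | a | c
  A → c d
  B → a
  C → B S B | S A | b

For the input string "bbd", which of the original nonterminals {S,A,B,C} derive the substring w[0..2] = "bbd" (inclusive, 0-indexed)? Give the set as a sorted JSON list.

Convert to CNF:
  S -> C X4 | a | c
  A -> T0 T1
  B -> a
  C -> B X3 | S A | b
  T0 -> c
  T1 -> d
  T2 -> b
  X3 -> S B
  X4 -> T2 T1

Fill CYK table bottom-up (cells [i..j] with 0 ≤ i ≤ j ≤ 2 only):
  [0..0]={C,T2}  "b"  orig:{C}
  [1..1]={C,T2}  "b"  orig:{C}
  [2..2]={T1}  "d"  orig:{}
  [0..1]=∅  "bb"
  [1..2]={X4}  "bd"  orig:{}
  [0..2]={S}  "bbd"

Original NTs in T[0,2] deriving "bbd": ["S"]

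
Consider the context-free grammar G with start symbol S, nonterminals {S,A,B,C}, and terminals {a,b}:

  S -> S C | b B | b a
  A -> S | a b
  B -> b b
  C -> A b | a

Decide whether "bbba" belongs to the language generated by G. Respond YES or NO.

CNF form of G:
  S -> S C | T1 B | T1 T0
  A -> S C | T0 T1 | T1 B | T1 T0
  B -> T1 T1
  C -> A T1 | a
  T0 -> a
  T1 -> b

CYK fill:
  cell(0,0) b: {T1}  orig:{}
  cell(1,1) b: {T1}  orig:{}
  cell(2,2) b: {T1}  orig:{}
  cell(3,3) a: {C,T0}  orig:{C}
  cell(0,1) bb: {B}
  cell(1,2) bb: {B}
  cell(2,3) ba: {A,S}
  cell(0,2) bbb: {A,S}
  cell(1,3) bba: ∅
  cell(0,3) bbba: {A,S}

S ∈ T[0,3] ⇒ YES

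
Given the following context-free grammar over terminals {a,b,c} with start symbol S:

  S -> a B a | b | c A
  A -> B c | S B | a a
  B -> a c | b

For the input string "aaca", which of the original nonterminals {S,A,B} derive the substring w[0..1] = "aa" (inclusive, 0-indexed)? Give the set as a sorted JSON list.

Convert to CNF:
  S -> T0 A | T1 X2 | b
  A -> B T0 | S B | T1 T1
  B -> T1 T0 | b
  T0 -> c
  T1 -> a
  X2 -> B T1

CYK table (by increasing span), restricted to cells inside w[0..1]:
  [0..0]={T1}  "a"  orig:{}
  [1..1]={T1}  "a"  orig:{}
  [0..1]={A}  "aa"

Original NTs in T[0,1] deriving "aa": ["A"]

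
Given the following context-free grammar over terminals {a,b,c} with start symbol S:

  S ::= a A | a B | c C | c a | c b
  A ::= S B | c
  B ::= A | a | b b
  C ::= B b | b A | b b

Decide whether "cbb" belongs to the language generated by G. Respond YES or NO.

Convert to CNF:
  S -> T1 A | T1 B | T2 C | T2 T0 | T2 T1
  A -> S B | c
  B -> S B | T0 T0 | a | c
  C -> B T0 | T0 A | T0 T0
  T0 -> b
  T1 -> a
  T2 -> c

CYK table (by increasing span):
  cell(0,0) c: {A,B,T2}  orig:{A,B}
  cell(1,1) b: {T0}  orig:{}
  cell(2,2) b: {T0}  orig:{}
  cell(0,1) cb: {C,S}
  cell(1,2) bb: {B,C}
  cell(0,2) cbb: {S}

S ∈ T[0,2] ⇒ YES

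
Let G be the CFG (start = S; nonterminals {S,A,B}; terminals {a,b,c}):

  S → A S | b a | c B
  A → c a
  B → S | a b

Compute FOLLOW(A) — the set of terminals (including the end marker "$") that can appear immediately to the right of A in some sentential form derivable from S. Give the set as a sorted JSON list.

Compute FIRST by fixpoint:
iter 1:
  A via A→c a: +{c}
  B via B→a b: +{a}
  S via S→A S: +{c}
  S via S→b a: +{b}
  FIRST[S]={b,c}  FIRST[A]={c}  FIRST[B]={a}
iter 2:
  B via B→S: +{b,c}
  FIRST[S]={b,c}  FIRST[A]={c}  FIRST[B]={a,b,c}
iter 3: done
  FIRST[S]={b,c}  FIRST[A]={c}  FIRST[B]={a,b,c}

FOLLOW sets:
seed FOLLOW(S) with $
[1]
  S→A S: FOLLOW(A) ⊇ FIRST(S) = {b,c}; new: +{b,c}
  S→c B: FOLLOW(B) ⊇ FOLLOW(S) ⊇ {$}; new: +{$}
  FOLLOW(S)={$}  FOLLOW(A)={b,c}  FOLLOW(B)={$}
[2] — fixpoint
  FOLLOW(S)={$}  FOLLOW(A)={b,c}  FOLLOW(B)={$}

FOLLOW(A) = ["b", "c"]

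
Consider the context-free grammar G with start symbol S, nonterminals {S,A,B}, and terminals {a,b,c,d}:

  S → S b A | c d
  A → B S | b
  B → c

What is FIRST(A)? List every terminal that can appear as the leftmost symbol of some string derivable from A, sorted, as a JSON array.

FIRST iteration:
iter 1:
  A via A→b: +{b}
  B via B→c: +{c}
  S via S→c d: +{c}
  FIRST(S)={c}  FIRST(A)={b}  FIRST(B)={c}
iter 2:
  A via A→B S: +{c}
  FIRST(S)={c}  FIRST(A)={b,c}  FIRST(B)={c}
iter 3: — fixpoint
  FIRST(S)={c}  FIRST(A)={b,c}  FIRST(B)={c}

FIRST(A) = ["b", "c"]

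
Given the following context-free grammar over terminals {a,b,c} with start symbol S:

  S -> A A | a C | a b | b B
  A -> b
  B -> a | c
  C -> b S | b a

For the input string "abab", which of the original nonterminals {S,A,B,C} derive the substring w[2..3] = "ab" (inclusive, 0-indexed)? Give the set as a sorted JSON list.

Convert to CNF:
  S -> A A | T0 B | T1 C | T1 T0
  A -> b
  B -> a | c
  C -> T0 S | T0 T1
  T0 -> b
  T1 -> a

CYK fill — only the sub-triangle for w[2..3]:
  T[2,2] 'a' = {B,T1}  orig:{B}
  T[3,3] 'b' = {A,T0}  orig:{A}
  T[2,3] 'ab' = {S}

Original NTs in T[2,3] deriving "ab": ["S"]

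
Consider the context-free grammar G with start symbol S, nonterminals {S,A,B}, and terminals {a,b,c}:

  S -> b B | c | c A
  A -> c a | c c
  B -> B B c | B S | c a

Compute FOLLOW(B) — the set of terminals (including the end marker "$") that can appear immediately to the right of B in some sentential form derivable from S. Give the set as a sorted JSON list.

FIRST iteration:
iter 1:
  A via A→c a: +{c}
  B via B→c a: +{c}
  S via S→b B: +{b}
  S via S→c: +{c}
  S: {b,c}  A: {c}  B: {c}
iter 2: done
  S: {b,c}  A: {c}  B: {c}

FOLLOW iteration:
FOLLOW(S) := {$}
[1]
  B→B B c: FOLLOW(B) ⊇ FIRST(B) = {c}; new: +{c}
  B→B S: FOLLOW(B) ⊇ FIRST(S) = {b,c}; new: +{b}
  B→B S: FOLLOW(S) ⊇ FOLLOW(B) ⊇ {b,c}; new: +{b,c}
  S→b B: FOLLOW(B) ⊇ FOLLOW(S) ⊇ {$,b,c}; new: +{$}
  S→c A: FOLLOW(A) ⊇ FOLLOW(S) ⊇ {$,b,c}; new: +{$,b,c}
  FOLLOW[S]={$,b,c}  FOLLOW[A]={$,b,c}  FOLLOW[B]={$,b,c}
[2] (stable)
  FOLLOW[S]={$,b,c}  FOLLOW[A]={$,b,c}  FOLLOW[B]={$,b,c}

FOLLOW(B) = ["$", "b", "c"]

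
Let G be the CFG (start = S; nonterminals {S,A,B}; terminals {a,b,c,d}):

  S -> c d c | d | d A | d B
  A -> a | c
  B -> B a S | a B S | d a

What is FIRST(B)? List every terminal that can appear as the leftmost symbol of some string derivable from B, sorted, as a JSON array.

Compute FIRST by fixpoint:
[1]
  A via A→a: +{a}
  A via A→c: +{c}
  B via B→a B S: +{a}
  B via B→d a: +{d}
  S via S→c d c: +{c}
  S via S→d: +{d}
  FIRST[S]={c,d}  FIRST[A]={a,c}  FIRST[B]={a,d}
[2] done
  FIRST[S]={c,d}  FIRST[A]={a,c}  FIRST[B]={a,d}

FIRST(B) = ["a", "d"]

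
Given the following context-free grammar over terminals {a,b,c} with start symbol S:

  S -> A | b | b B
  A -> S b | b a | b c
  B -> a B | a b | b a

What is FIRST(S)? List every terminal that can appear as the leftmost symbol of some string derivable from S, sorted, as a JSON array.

FIRST iteration:
pass 1:
  A via A→b a: +{b}
  B via B→a B: +{a}
  B via B→b a: +{b}
  S via S→A: +{b}
  FIRST[S]={b}  FIRST[A]={b}  FIRST[B]={a,b}
pass 2: (stable)
  FIRST[S]={b}  FIRST[A]={b}  FIRST[B]={a,b}

FIRST(S) = ["b"]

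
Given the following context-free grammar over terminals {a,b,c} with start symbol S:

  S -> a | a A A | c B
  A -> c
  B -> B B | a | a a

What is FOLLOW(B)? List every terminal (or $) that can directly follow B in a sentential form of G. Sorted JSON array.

FIRST iteration:
pass 1:
  A via A→c: +{c}
  B via B→a: +{a}
  S via S→a: +{a}
  S via S→c B: +{c}
  S: {a,c}  A: {c}  B: {a}
pass 2: (stable)
  S: {a,c}  A: {c}  B: {a}

FOLLOW sets:
FOLLOW(S) := {$}
pass 1:
  B→B B: FOLLOW(B) ⊇ FIRST(B) = {a}; new: +{a}
  S→a A A: FOLLOW(A) ⊇ FIRST(A) = {c}; new: +{c}
  S→a A A: FOLLOW(A) ⊇ FOLLOW(S) ⊇ {$}; new: +{$}
  S→c B: FOLLOW(B) ⊇ FOLLOW(S) ⊇ {$}; new: +{$}
  S: {$}  A: {$,c}  B: {$,a}
pass 2: (stable)
  S: {$}  A: {$,c}  B: {$,a}

FOLLOW(B) = ["$", "a"]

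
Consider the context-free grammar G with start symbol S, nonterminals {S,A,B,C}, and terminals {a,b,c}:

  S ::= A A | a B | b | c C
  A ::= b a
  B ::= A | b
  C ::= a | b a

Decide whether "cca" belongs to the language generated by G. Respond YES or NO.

CNF form of G:
  S -> A A | T1 B | T2 C | b
  A -> T0 T1
  B -> T0 T1 | b
  C -> T0 T1 | a
  T0 -> b
  T1 -> a
  T2 -> c

CYK fill:
  [0..0]={T2}  "c"  orig:{}
  [1..1]={T2}  "c"  orig:{}
  [2..2]={C,T1}  "a"  orig:{C}
  [0..1]=∅  "cc"
  [1..2]={S}  "ca"
  [0..2]=∅  "cca"

S ∉ T[0,2] ⇒ NO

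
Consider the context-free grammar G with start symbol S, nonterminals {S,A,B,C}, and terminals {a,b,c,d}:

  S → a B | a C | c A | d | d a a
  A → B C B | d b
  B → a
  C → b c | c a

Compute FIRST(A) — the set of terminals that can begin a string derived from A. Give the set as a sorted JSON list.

FIRST iteration:
round 1:
  A via A→d b: +{d}
  B via B→a: +{a}
  C via C→b c: +{b}
  C via C→c a: +{c}
  S via S→a B: +{a}
  S via S→c A: +{c}
  S via S→d: +{d}
  FIRST[S]={a,c,d}  FIRST[A]={d}  FIRST[B]={a}  FIRST[C]={b,c}
round 2:
  A via A→B C B: +{a}
  FIRST[S]={a,c,d}  FIRST[A]={a,d}  FIRST[B]={a}  FIRST[C]={b,c}
round 3: (no change)
  FIRST[S]={a,c,d}  FIRST[A]={a,d}  FIRST[B]={a}  FIRST[C]={b,c}

FIRST(A) = ["a", "d"]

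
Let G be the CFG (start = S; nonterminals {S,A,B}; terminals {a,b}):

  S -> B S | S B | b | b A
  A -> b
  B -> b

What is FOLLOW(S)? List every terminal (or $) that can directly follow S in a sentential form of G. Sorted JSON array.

FIRST sets, iterate to fixpoint:
pass 1:
  A via A→b: +{b}
  B via B→b: +{b}
  S via S→B S: +{b}
  FIRST(S)={b}  FIRST(A)={b}  FIRST(B)={b}
pass 2: — fixpoint
  FIRST(S)={b}  FIRST(A)={b}  FIRST(B)={b}

FOLLOW iteration:
seed FOLLOW(S) with $
round 1:
  S→B S: FOLLOW(B) ⊇ FIRST(S) = {b}; new: +{b}
  S→S B: FOLLOW(S) ⊇ FIRST(B) = {b}; new: +{b}
  S→S B: FOLLOW(B) ⊇ FOLLOW(S) ⊇ {$,b}; new: +{$}
  S→b A: FOLLOW(A) ⊇ FOLLOW(S) ⊇ {$,b}; new: +{$,b}
  FOLLOW[S]={$,b}  FOLLOW[A]={$,b}  FOLLOW[B]={$,b}
round 2: done
  FOLLOW[S]={$,b}  FOLLOW[A]={$,b}  FOLLOW[B]={$,b}

FOLLOW(S) = ["$", "b"]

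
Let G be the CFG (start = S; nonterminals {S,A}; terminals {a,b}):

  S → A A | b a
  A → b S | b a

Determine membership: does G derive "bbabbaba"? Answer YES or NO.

CNF form of G:
  S -> A A | T0 T1
  A -> T0 S | T0 T1
  T0 -> b
  T1 -> a

Fill CYK table bottom-up:
  T[0,0] 'b' = {T0}  orig:{}
  T[1,1] 'b' = {T0}  orig:{}
  T[2,2] 'a' = {T1}  orig:{}
  T[3,3] 'b' = {T0}  orig:{}
  T[4,4] 'b' = {T0}  orig:{}
  T[5,5] 'a' = {T1}  orig:{}
  T[6,6] 'b' = {T0}  orig:{}
  T[7,7] 'a' = {T1}  orig:{}
  T[0,1] 'bb' = ∅
  T[1,2] 'ba' = {A,S}
  T[2,3] 'ab' = ∅
  T[3,4] 'bb' = ∅
  T[4,5] 'ba' = {A,S}
  T[5,6] 'ab' = ∅
  T[6,7] 'ba' = {A,S}
  T[0,2] 'bba' = {A}
  T[1,3] 'bab' = ∅
  T[2,4] 'abb' = ∅
  T[3,5] 'bba' = {A}
  T[4,6] 'bab' = ∅
  T[5,7] 'aba' = ∅
  T[0,3] 'bbab' = ∅
  T[1,4] 'babb' = ∅
  T[2,5] 'abba' = ∅
  T[3,6] 'bbab' = ∅
  T[4,7] 'baba' = {S}
  T[0,4] 'bbabb' = ∅
  T[1,5] 'babba' = {S}
  T[2,6] 'abbab' = ∅
  T[3,7] 'bbaba' = {A,S}
  T[0,5] 'bbabba' = {A,S}
  T[1,6] 'babbab' = ∅
  T[2,7] 'abbaba' = ∅
  T[0,6] 'bbabbab' = ∅
  T[1,7] 'babbaba' = {S}
  T[0,7] 'bbabbaba' = {A,S}

S ∈ T[0,7] ⇒ YES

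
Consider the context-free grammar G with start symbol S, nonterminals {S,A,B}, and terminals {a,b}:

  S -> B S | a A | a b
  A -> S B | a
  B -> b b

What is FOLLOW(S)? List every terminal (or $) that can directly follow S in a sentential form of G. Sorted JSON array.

FIRST iteration:
iter 1:
  A via A→a: +{a}
  B via B→b b: +{b}
  S via S→B S: +{b}
  S via S→a A: +{a}
  FIRST(S)={a,b}  FIRST(A)={a}  FIRST(B)={b}
iter 2:
  A via A→S B: +{b}
  FIRST(S)={a,b}  FIRST(A)={a,b}  FIRST(B)={b}
iter 3: done
  FIRST(S)={a,b}  FIRST(A)={a,b}  FIRST(B)={b}

FOLLOW iteration:
seed FOLLOW(S) with $
iter 1:
  A→S B: FOLLOW(S) ⊇ FIRST(B) = {b}; new: +{b}
  S→B S: FOLLOW(B) ⊇ FIRST(S) = {a,b}; new: +{a,b}
  S→a A: FOLLOW(A) ⊇ FOLLOW(S) ⊇ {$,b}; new: +{$,b}
  FOLLOW(S)={$,b}  FOLLOW(A)={$,b}  FOLLOW(B)={a,b}
iter 2:
  A→S B: FOLLOW(B) ⊇ FOLLOW(A) ⊇ {$,b}; new: +{$}
  FOLLOW(S)={$,b}  FOLLOW(A)={$,b}  FOLLOW(B)={$,a,b}
iter 3: (stable)
  FOLLOW(S)={$,b}  FOLLOW(A)={$,b}  FOLLOW(B)={$,a,b}

FOLLOW(S) = ["$", "b"]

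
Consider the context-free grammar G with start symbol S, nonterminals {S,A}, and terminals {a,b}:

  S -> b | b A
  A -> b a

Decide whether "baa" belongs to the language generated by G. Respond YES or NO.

Convert to CNF:
  S -> T0 A | b
  A -> T0 T1
  T0 -> b
  T1 -> a

CYK table (by increasing span):
  T[0,0] 'b' = {S,T0}  orig:{S}
  T[1,1] 'a' = {T1}  orig:{}
  T[2,2] 'a' = {T1}  orig:{}
  T[0,1] 'ba' = {A}
  T[1,2] 'aa' = ∅
  T[0,2] 'baa' = ∅

S ∉ T[0,2] ⇒ NO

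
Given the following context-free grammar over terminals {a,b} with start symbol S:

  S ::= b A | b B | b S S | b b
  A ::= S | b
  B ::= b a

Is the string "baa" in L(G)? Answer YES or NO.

CNF form of G:
  S -> T0 A | T0 B | T0 T0 | T0 X3
  A -> T0 A | T0 B | T0 T0 | T0 X2 | b
  B -> T0 T1
  T0 -> b
  T1 -> a
  X2 -> S S
  X3 -> S S

Fill CYK table bottom-up:
  cell(0,0) b: {A,T0}  orig:{A}
  cell(1,1) a: {T1}  orig:{}
  cell(2,2) a: {T1}  orig:{}
  cell(0,1) ba: {B}
  cell(1,2) aa: ∅
  cell(0,2) baa: ∅

S ∉ T[0,2] ⇒ NO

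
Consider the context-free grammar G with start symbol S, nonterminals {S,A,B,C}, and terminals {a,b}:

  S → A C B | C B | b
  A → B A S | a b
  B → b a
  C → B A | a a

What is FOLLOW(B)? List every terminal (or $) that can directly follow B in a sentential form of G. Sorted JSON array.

FIRST iteration:
round 1:
  A via A→a b: +{a}
  B via B→b a: +{b}
  C via C→B A: +{b}
  C via C→a a: +{a}
  S via S→A C B: +{a}
  S via S→C B: +{b}
  FIRST(S)={a,b}  FIRST(A)={a}  FIRST(B)={b}  FIRST(C)={a,b}
round 2:
  A via A→B A S: +{b}
  FIRST(S)={a,b}  FIRST(A)={a,b}  FIRST(B)={b}  FIRST(C)={a,b}
round 3: (stable)
  FIRST(S)={a,b}  FIRST(A)={a,b}  FIRST(B)={b}  FIRST(C)={a,b}

Compute FOLLOW by fixpoint:
initialize: $ ∈ FOLLOW(S)
round 1:
  A→B A S: FOLLOW(B) ⊇ FIRST(A) = {a,b}; new: +{a,b}
  A→B A S: FOLLOW(A) ⊇ FIRST(S) = {a,b}; new: +{a,b}
  A→B A S: FOLLOW(S) ⊇ FOLLOW(A) ⊇ {a,b}; new: +{a,b}
  S→A C B: FOLLOW(C) ⊇ FIRST(B) = {b}; new: +{b}
  S→A C B: FOLLOW(B) ⊇ FOLLOW(S) ⊇ {$,a,b}; new: +{$}
  FOLLOW[S]={$,a,b}  FOLLOW[A]={a,b}  FOLLOW[B]={$,a,b}  FOLLOW[C]={b}
round 2: (no change)
  FOLLOW[S]={$,a,b}  FOLLOW[A]={a,b}  FOLLOW[B]={$,a,b}  FOLLOW[C]={b}

FOLLOW(B) = ["$", "a", "b"]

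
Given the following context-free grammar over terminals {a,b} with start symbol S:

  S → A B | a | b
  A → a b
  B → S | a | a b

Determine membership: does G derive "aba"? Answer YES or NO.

Convert to CNF:
  S -> A B | a | b
  A -> T0 T1
  B -> A B | T0 T1 | a | b
  T0 -> a
  T1 -> b

Fill CYK table bottom-up:
  [0..0]={B,S,T0}  "a"  orig:{B,S}
  [1..1]={B,S,T1}  "b"  orig:{B,S}
  [2..2]={B,S,T0}  "a"  orig:{B,S}
  [0..1]={A,B}  "ab"
  [1..2]=∅  "ba"
  [0..2]={B,S}  "aba"

S ∈ T[0,2] ⇒ YES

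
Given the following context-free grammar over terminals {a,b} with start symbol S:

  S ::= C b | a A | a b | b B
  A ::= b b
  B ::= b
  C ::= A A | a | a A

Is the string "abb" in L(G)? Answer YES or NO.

Convert to CNF:
  S -> C T0 | T0 B | T1 A | T1 T0
  A -> T0 T0
  B -> b
  C -> A A | T1 A | a
  T0 -> b
  T1 -> a

Fill CYK table bottom-up:
  [0..0]={C,T1}  "a"  orig:{C}
  [1..1]={B,T0}  "b"  orig:{B}
  [2..2]={B,T0}  "b"  orig:{B}
  [0..1]={S}  "ab"
  [1..2]={A,S}  "bb"
  [0..2]={C,S}  "abb"

S ∈ T[0,2] ⇒ YES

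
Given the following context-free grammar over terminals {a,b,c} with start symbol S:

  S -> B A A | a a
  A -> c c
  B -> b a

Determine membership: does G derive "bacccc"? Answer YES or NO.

CNF form of G:
  S -> B X3 | T2 T2
  A -> T0 T0
  B -> T1 T2
  T0 -> c
  T1 -> b
  T2 -> a
  X3 -> A A

CYK table (by increasing span):
  cell(0,0) b: {T1}  orig:{}
  cell(1,1) a: {T2}  orig:{}
  cell(2,2) c: {T0}  orig:{}
  cell(3,3) c: {T0}  orig:{}
  cell(4,4) c: {T0}  orig:{}
  cell(5,5) c: {T0}  orig:{}
  cell(0,1) ba: {B}
  cell(1,2) ac: ∅
  cell(2,3) cc: {A}
  cell(3,4) cc: {A}
  cell(4,5) cc: {A}
  cell(0,2) bac: ∅
  cell(1,3) acc: ∅
  cell(2,4) ccc: ∅
  cell(3,5) ccc: ∅
  cell(0,3) bacc: ∅
  cell(1,4) accc: ∅
  cell(2,5) cccc: {X3}  orig:{}
  cell(0,4) baccc: ∅
  cell(1,5) acccc: ∅
  cell(0,5) bacccc: {S}

S ∈ T[0,5] ⇒ YES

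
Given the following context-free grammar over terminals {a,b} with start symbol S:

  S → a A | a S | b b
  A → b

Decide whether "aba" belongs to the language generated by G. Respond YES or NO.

CNF form of G:
  S -> T0 A | T0 S | T1 T1
  A -> b
  T0 -> a
  T1 -> b

CYK table (by increasing span):
  [0..0]={T0}  "a"  orig:{}
  [1..1]={A,T1}  "b"  orig:{A}
  [2..2]={T0}  "a"  orig:{}
  [0..1]={S}  "ab"
  [1..2]=∅  "ba"
  [0..2]=∅  "aba"

S ∉ T[0,2] ⇒ NO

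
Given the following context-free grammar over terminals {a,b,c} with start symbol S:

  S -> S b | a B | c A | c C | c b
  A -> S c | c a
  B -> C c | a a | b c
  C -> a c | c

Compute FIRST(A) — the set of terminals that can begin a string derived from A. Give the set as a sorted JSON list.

FIRST iteration:
[1]
  A via A→c a: +{c}
  B via B→a a: +{a}
  B via B→b c: +{b}
  C via C→a c: +{a}
  C via C→c: +{c}
  S via S→a B: +{a}
  S via S→c A: +{c}
  S: {a,c}  A: {c}  B: {a,b}  C: {a,c}
[2]
  A via A→S c: +{a}
  B via B→C c: +{c}
  S: {a,c}  A: {a,c}  B: {a,b,c}  C: {a,c}
[3] (stable)
  S: {a,c}  A: {a,c}  B: {a,b,c}  C: {a,c}

FIRST(A) = ["a", "c"]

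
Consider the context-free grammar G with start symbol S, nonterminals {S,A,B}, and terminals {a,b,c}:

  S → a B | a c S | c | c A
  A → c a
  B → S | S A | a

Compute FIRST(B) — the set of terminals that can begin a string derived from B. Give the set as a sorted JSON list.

FIRST sets, iterate to fixpoint:
pass 1:
  A via A→c a: +{c}
  B via B→a: +{a}
  S via S→a B: +{a}
  S via S→c: +{c}
  FIRST[S]={a,c}  FIRST[A]={c}  FIRST[B]={a}
pass 2:
  B via B→S: +{c}
  FIRST[S]={a,c}  FIRST[A]={c}  FIRST[B]={a,c}
pass 3: done
  FIRST[S]={a,c}  FIRST[A]={c}  FIRST[B]={a,c}

FIRST(B) = ["a", "c"]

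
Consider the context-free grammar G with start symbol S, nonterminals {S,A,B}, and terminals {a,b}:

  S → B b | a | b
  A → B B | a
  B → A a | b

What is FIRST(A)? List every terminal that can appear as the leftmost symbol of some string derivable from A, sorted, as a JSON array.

FIRST iteration:
[1]
  A via A→a: +{a}
  B via B→A a: +{a}
  B via B→b: +{b}
  S via S→B b: +{a,b}
  S: {a,b}  A: {a}  B: {a,b}
[2]
  A via A→B B: +{b}
  S: {a,b}  A: {a,b}  B: {a,b}
[3] (stable)
  S: {a,b}  A: {a,b}  B: {a,b}

FIRST(A) = ["a", "b"]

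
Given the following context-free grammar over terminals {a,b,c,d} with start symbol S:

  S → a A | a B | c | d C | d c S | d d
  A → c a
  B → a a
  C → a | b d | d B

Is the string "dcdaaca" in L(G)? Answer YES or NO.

CNF form of G:
  S -> T1 A | T1 B | T3 C | T3 T3 | T3 X4 | c
  A -> T0 T1
  B -> T1 T1
  C -> T2 T3 | T3 B | a
  T0 -> c
  T1 -> a
  T2 -> b
  T3 -> d
  X4 -> T0 S

Fill CYK table bottom-up:
  cell(0,0) d: {T3}  orig:{}
  cell(1,1) c: {S,T0}  orig:{S}
  cell(2,2) d: {T3}  orig:{}
  cell(3,3) a: {C,T1}  orig:{C}
  cell(4,4) a: {C,T1}  orig:{C}
  cell(5,5) c: {S,T0}  orig:{S}
  cell(6,6) a: {C,T1}  orig:{C}
  cell(0,1) dc: ∅
  cell(1,2) cd: ∅
  cell(2,3) da: {S}
  cell(3,4) aa: {B}
  cell(4,5) ac: ∅
  cell(5,6) ca: {A}
  cell(0,2) dcd: ∅
  cell(1,3) cda: {X4}  orig:{}
  cell(2,4) daa: {C}
  cell(3,5) aac: ∅
  cell(4,6) aca: {S}
  cell(0,3) dcda: {S}
  cell(1,4) cdaa: ∅
  cell(2,5) daac: ∅
  cell(3,6) aaca: ∅
  cell(0,4) dcdaa: ∅
  cell(1,5) cdaac: ∅
  cell(2,6) daaca: ∅
  cell(0,5) dcdaac: ∅
  cell(1,6) cdaaca: ∅
  cell(0,6) dcdaaca: ∅

S ∉ T[0,6] ⇒ NO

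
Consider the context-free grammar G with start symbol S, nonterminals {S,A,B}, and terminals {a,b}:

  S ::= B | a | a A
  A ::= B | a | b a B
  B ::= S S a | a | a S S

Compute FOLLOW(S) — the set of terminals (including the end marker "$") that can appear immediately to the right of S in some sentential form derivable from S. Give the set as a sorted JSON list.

FIRST sets, iterate to fixpoint:
round 1:
  A via A→a: +{a}
  A via A→b a B: +{b}
  B via B→a: +{a}
  S via S→B: +{a}
  FIRST[S]={a}  FIRST[A]={a,b}  FIRST[B]={a}
round 2: — fixpoint
  FIRST[S]={a}  FIRST[A]={a,b}  FIRST[B]={a}

Compute FOLLOW by fixpoint:
seed FOLLOW(S) with $
pass 1:
  B→S S a: FOLLOW(S) ⊇ FIRST(S) = {a}; new: +{a}
  S→B: FOLLOW(B) ⊇ FOLLOW(S) ⊇ {$,a}; new: +{$,a}
  S→a A: FOLLOW(A) ⊇ FOLLOW(S) ⊇ {$,a}; new: +{$,a}
  FOLLOW(S)={$,a}  FOLLOW(A)={$,a}  FOLLOW(B)={$,a}
pass 2: (stable)
  FOLLOW(S)={$,a}  FOLLOW(A)={$,a}  FOLLOW(B)={$,a}

FOLLOW(S) = ["$", "a"]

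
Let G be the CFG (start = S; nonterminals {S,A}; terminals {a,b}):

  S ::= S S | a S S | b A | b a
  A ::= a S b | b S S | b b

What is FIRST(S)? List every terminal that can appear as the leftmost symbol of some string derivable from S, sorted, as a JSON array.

FIRST sets, iterate to fixpoint:
iter 1:
  A via A→a S b: +{a}
  A via A→b S S: +{b}
  S via S→a S S: +{a}
  S via S→b A: +{b}
  FIRST(S)={a,b}  FIRST(A)={a,b}
iter 2: (no change)
  FIRST(S)={a,b}  FIRST(A)={a,b}

FIRST(S) = ["a", "b"]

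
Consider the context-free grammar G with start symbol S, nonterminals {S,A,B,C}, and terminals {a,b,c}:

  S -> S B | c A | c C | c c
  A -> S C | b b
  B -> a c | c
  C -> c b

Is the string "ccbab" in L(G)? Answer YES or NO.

Convert to CNF:
  S -> S B | T2 A | T2 C | T2 T2
  A -> S C | T0 T0
  B -> T1 T2 | c
  C -> T2 T0
  T0 -> b
  T1 -> a
  T2 -> c

CYK table (by increasing span):
  T[0,0] 'c' = {B,T2}  orig:{B}
  T[1,1] 'c' = {B,T2}  orig:{B}
  T[2,2] 'b' = {T0}  orig:{}
  T[3,3] 'a' = {T1}  orig:{}
  T[4,4] 'b' = {T0}  orig:{}
  T[0,1] 'cc' = {S}
  T[1,2] 'cb' = {C}
  T[2,3] 'ba' = ∅
  T[3,4] 'ab' = ∅
  T[0,2] 'ccb' = {S}
  T[1,3] 'cba' = ∅
  T[2,4] 'bab' = ∅
  T[0,3] 'ccba' = ∅
  T[1,4] 'cbab' = ∅
  T[0,4] 'ccbab' = ∅

S ∉ T[0,4] ⇒ NO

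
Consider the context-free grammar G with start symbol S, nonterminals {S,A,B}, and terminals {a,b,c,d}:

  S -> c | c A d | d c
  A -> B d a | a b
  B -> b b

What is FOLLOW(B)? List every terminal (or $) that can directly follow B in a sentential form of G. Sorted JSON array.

FIRST sets, iterate to fixpoint:
round 1:
  A via A→a b: +{a}
  B via B→b b: +{b}
  S via S→c: +{c}
  S via S→d c: +{d}
  S: {c,d}  A: {a}  B: {b}
round 2:
  A via A→B d a: +{b}
  S: {c,d}  A: {a,b}  B: {b}
round 3: (stable)
  S: {c,d}  A: {a,b}  B: {b}

FOLLOW iteration:
initialize: $ ∈ FOLLOW(S)
pass 1:
  A→B d a: FOLLOW(B) ⊇ FIRST(d) = {d}; new: +{d}
  S→c A d: FOLLOW(A) ⊇ FIRST(d) = {d}; new: +{d}
  FOLLOW[S]={$}  FOLLOW[A]={d}  FOLLOW[B]={d}
pass 2: done
  FOLLOW[S]={$}  FOLLOW[A]={d}  FOLLOW[B]={d}

FOLLOW(B) = ["d"]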